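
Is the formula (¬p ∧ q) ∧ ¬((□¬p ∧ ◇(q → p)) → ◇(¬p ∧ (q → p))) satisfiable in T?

1. (¬p ∧ q) ∧ ¬((□¬p ∧ ◇(q → p)) → ◇(¬p ∧ (q → p))), w0
2. ¬p ∧ q, w0
3. ¬((□¬p ∧ ◇(q → p)) → ◇(¬p ∧ (q → p))), w0
4. ¬p, w0
5. q, w0
6. □¬p ∧ ◇(q → p), w0
7. ¬◇(¬p ∧ (q → p)), w0
8. □¬p, w0
9. ◇(q → p), w0
10. ¬(¬p ∧ (q → p)), w0
11. ¬(q → p), w0
12. q → p, w1
13. ¬(¬p ∧ (q → p)), w1
14. ¬p, w1
15. ¬q, w1
16. ¬(q → p), w1
17. q, w1
Accessibility: w0Rw0, w0Rw1, w1Rw1
Branch closes: q and ¬q both at w1.
All branches of the tableau close; one closing branch shown above.

No, unsatisfiable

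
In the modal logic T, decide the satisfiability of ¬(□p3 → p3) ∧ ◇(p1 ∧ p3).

No, unsatisfiable

1. ¬(□p3 → p3) ∧ ◇(p1 ∧ p3), w0
2. ¬(□p3 → p3), w0   [∧-rule on 1]
3. ◇(p1 ∧ p3), w0   [∧-rule on 1]
4. □p3, w0   [¬→-rule on 2]
5. ¬p3, w0   [¬→-rule on 2]
6. p3, w0   [□-rule on 4 via w0Rw0]
Accessibility: w0Rw0
Branch closes: p3 and ¬p3 both at w0.
(One branch shown.) All branches close.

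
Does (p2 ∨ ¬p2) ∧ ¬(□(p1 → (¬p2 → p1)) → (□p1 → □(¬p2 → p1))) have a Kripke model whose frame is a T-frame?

1. (p2 ∨ ¬p2) ∧ ¬(□(p1 → (¬p2 → p1)) → (□p1 → □(¬p2 → p1))), u
2. p2 ∨ ¬p2, u
3. ¬(□(p1 → (¬p2 → p1)) → (□p1 → □(¬p2 → p1))), u
4. □(p1 → (¬p2 → p1)), u
5. ¬(□p1 → □(¬p2 → p1)), u
6. □p1, u
7. ¬□(¬p2 → p1), u
8. p1 → (¬p2 → p1), u
9. p1, u
10. ¬p2, u
11. ¬p2 → p1, u
12. ¬(¬p2 → p1), v
13. ¬p2, v
14. ¬p1, v
15. p1 → (¬p2 → p1), v
16. p1, v
Accessibility: uRu, uRv, vRv
Branch closes: p1 and ¬p1 both at v.
(One branch shown.) All branches close.

No, unsatisfiable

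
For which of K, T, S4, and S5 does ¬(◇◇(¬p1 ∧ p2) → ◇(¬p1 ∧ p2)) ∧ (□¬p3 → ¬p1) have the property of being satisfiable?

K, T

S4-tableau for the formula:
1. ¬(◇◇(¬p1 ∧ p2) → ◇(¬p1 ∧ p2)) ∧ (□¬p3 → ¬p1), u
2. ¬(◇◇(¬p1 ∧ p2) → ◇(¬p1 ∧ p2)), u
3. □¬p3 → ¬p1, u
4. ◇◇(¬p1 ∧ p2), u
5. ¬◇(¬p1 ∧ p2), u
6. ¬(¬p1 ∧ p2), u
7. ¬□¬p3, u
8. ¬p2, u
9. ◇(¬p1 ∧ p2), v
10. ¬(¬p1 ∧ p2), v
11. ¬p2, v
12. p3, w
13. ¬(¬p1 ∧ p2), w
14. ¬p2, w
15. ¬p1 ∧ p2, x
16. ¬p1, x
17. p2, x
18. ¬(¬p1 ∧ p2), x
19. ¬p2, x
Accessibility: uRu, uRv, uRw, uRx, vRv, vRx, wRw, xRx
Branch closes: p2 and ¬p2 both at x.
Every branch closes (one shown): unsatisfiable in S4, hence also in S5 (every S5-frame is an S4-frame).
T-tableau for the formula:
1. ¬(◇◇(¬p1 ∧ p2) → ◇(¬p1 ∧ p2)) ∧ (□¬p3 → ¬p1), u
2. ¬(◇◇(¬p1 ∧ p2) → ◇(¬p1 ∧ p2)), u
3. □¬p3 → ¬p1, u
4. ◇◇(¬p1 ∧ p2), u
5. ¬◇(¬p1 ∧ p2), u
6. ¬(¬p1 ∧ p2), u
7. ¬p1, u
8. ¬p2, u
9. ◇(¬p1 ∧ p2), v
10. ¬(¬p1 ∧ p2), v
11. ¬p2, v
12. ¬p1 ∧ p2, w
13. ¬p1, w
14. p2, w
Accessibility: uRu, uRv, vRv, vRw, wRw
Complete open branch: satisfiable in T, hence also in K (this T-model is also a K-model).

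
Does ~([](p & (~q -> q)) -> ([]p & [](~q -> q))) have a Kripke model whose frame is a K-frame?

Unsatisfiable

1. ~([](p & (~q -> q)) -> ([]p & [](~q -> q))), 0
2. [](p & (~q -> q)), 0
3. ~([]p & [](~q -> q)), 0
4. ~[](~q -> q), 0
5. ~(~q -> q), 1
6. ~q, 1
7. p & (~q -> q), 1
8. p, 1
9. ~q -> q, 1
10. q, 1
Accessibility: 0R1
Branch closes: q and ~q both at 1.
Every branch closes; the branch above is one of them.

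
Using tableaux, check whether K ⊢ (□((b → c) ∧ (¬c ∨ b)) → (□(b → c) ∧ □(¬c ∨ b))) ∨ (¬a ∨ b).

Tableau for the negation ¬((□((b → c) ∧ (¬c ∨ b)) → (□(b → c) ∧ □(¬c ∨ b))) ∨ (¬a ∨ b)):
1. ¬((□((b → c) ∧ (¬c ∨ b)) → (□(b → c) ∧ □(¬c ∨ b))) ∨ (¬a ∨ b)), 0
2. ¬(□((b → c) ∧ (¬c ∨ b)) → (□(b → c) ∧ □(¬c ∨ b))), 0
3. ¬(¬a ∨ b), 0
4. □((b → c) ∧ (¬c ∨ b)), 0
5. ¬(□(b → c) ∧ □(¬c ∨ b)), 0
6. a, 0
7. ¬b, 0
8. ¬□(¬c ∨ b), 0
9. ¬(¬c ∨ b), 1
10. c, 1
11. ¬b, 1
12. (b → c) ∧ (¬c ∨ b), 1
13. b → c, 1
14. ¬c ∨ b, 1
15. b, 1
Accessibility: 0R1
Branch closes: b and ¬b both at 1.
Every branch of the negation's tableau closes; the branch above is one of them.

Valid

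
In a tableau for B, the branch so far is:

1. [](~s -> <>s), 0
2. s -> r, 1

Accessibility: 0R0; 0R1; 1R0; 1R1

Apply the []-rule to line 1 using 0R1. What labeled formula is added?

~s -> <>s, 1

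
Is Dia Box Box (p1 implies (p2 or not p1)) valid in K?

No, not valid

Tableau for the negation not Dia Box Box (p1 implies (p2 or not p1)):
1. not Dia Box Box (p1 implies (p2 or not p1)), u
The negation has an open branch (countermodel exists).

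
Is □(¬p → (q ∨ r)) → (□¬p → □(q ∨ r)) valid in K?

Valid in K

Tableau for the negation ¬(□(¬p → (q ∨ r)) → (□¬p → □(q ∨ r))):
1. ¬(□(¬p → (q ∨ r)) → (□¬p → □(q ∨ r))), 0
2. □(¬p → (q ∨ r)), 0
3. ¬(□¬p → □(q ∨ r)), 0
4. □¬p, 0
5. ¬□(q ∨ r), 0
6. ¬(q ∨ r), 1
7. ¬q, 1
8. ¬r, 1
9. ¬p → (q ∨ r), 1
10. ¬p, 1
11. q ∨ r, 1
12. r, 1
Accessibility: 0R1
Branch closes: r and ¬r both at 1.
All branches of the negation close; one closing branch shown above.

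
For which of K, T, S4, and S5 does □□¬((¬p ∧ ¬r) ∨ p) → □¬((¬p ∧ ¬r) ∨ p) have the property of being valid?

K-tableau for the negation ¬(□□¬((¬p ∧ ¬r) ∨ p) → □¬((¬p ∧ ¬r) ∨ p)):
1. ¬(□□¬((¬p ∧ ¬r) ∨ p) → □¬((¬p ∧ ¬r) ∨ p)), 0
2. □□¬((¬p ∧ ¬r) ∨ p), 0
3. ¬□¬((¬p ∧ ¬r) ∨ p), 0
4. (¬p ∧ ¬r) ∨ p, 1
5. □¬((¬p ∧ ¬r) ∨ p), 1
6. p, 1
Accessibility: 0R1
Complete open branch: countermodel on a K-frame, so not valid in K.
T-tableau for the negation ¬(□□¬((¬p ∧ ¬r) ∨ p) → □¬((¬p ∧ ¬r) ∨ p)):
1. ¬(□□¬((¬p ∧ ¬r) ∨ p) → □¬((¬p ∧ ¬r) ∨ p)), 0
2. □□¬((¬p ∧ ¬r) ∨ p), 0
3. ¬□¬((¬p ∧ ¬r) ∨ p), 0
4. □¬((¬p ∧ ¬r) ∨ p), 0
5. ¬((¬p ∧ ¬r) ∨ p), 0
6. ¬(¬p ∧ ¬r), 0
7. ¬p, 0
8. r, 0
9. (¬p ∧ ¬r) ∨ p, 1
10. □¬((¬p ∧ ¬r) ∨ p), 1
11. ¬((¬p ∧ ¬r) ∨ p), 1
12. ¬(¬p ∧ ¬r), 1
13. ¬p, 1
14. ¬p ∧ ¬r, 1
15. ¬r, 1
16. r, 1
Accessibility: 0R0, 0R1, 1R1
Branch closes: r and ¬r both at 1.
Every branch closes (one shown): valid in T, hence also in S4, S5 (every theorem of T is a theorem of S4 and S5).

T, S4, S5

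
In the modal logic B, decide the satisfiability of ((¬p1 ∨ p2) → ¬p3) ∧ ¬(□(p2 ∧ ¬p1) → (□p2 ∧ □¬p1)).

1. ((¬p1 ∨ p2) → ¬p3) ∧ ¬(□(p2 ∧ ¬p1) → (□p2 ∧ □¬p1)), 0
2. (¬p1 ∨ p2) → ¬p3, 0
3. ¬(□(p2 ∧ ¬p1) → (□p2 ∧ □¬p1)), 0
4. □(p2 ∧ ¬p1), 0
5. ¬(□p2 ∧ □¬p1), 0
6. p2 ∧ ¬p1, 0
7. p2, 0
8. ¬p1, 0
9. ¬p3, 0
10. ¬□¬p1, 0
11. p1, 1
12. p2 ∧ ¬p1, 1
13. p2, 1
14. ¬p1, 1
Accessibility: 0R0, 0R1, 1R0, 1R1
Branch closes: p1 and ¬p1 both at 1.
Every branch closes; the branch above is one of them.

Unsatisfiable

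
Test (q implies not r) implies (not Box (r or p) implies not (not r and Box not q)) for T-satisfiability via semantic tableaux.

1. (q implies not r) implies (not Box (r or p) implies not (not r and Box not q)), 0
2. not Box (r or p) implies not (not r and Box not q), 0   [implies-rule on 1 (branches; this branch)]
3. not (not r and Box not q), 0   [implies-rule on 2 (branches; this branch)]
4. not Box not q, 0   [neg-and-rule on 3 (branches; this branch)]
5. q, 1   [neg-Box-rule on 4: fresh world 1, 0R1]
Accessibility: 0R0, 0R1, 1R1

Yes, satisfiable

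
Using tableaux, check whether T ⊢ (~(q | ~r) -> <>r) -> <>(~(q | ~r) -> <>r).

Tableau for the negation ~((~(q | ~r) -> <>r) -> <>(~(q | ~r) -> <>r)):
1. ~((~(q | ~r) -> <>r) -> <>(~(q | ~r) -> <>r)), w0
2. ~(q | ~r) -> <>r, w0
3. ~<>(~(q | ~r) -> <>r), w0
4. ~(~(q | ~r) -> <>r), w0
5. ~(q | ~r), w0
6. ~<>r, w0
7. ~q, w0
8. r, w0
9. ~r, w0
Accessibility: w0Rw0
Branch closes: r and ~r both at w0.
Every branch of the negation's tableau closes; the branch above is one of them.

Yes, valid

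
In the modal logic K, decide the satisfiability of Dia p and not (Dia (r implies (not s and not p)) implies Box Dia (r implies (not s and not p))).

Satisfiable (open branch found)

1. Dia p and not (Dia (r implies (not s and not p)) implies Box Dia (r implies (not s and not p))), u
2. Dia p, u
3. not (Dia (r implies (not s and not p)) implies Box Dia (r implies (not s and not p))), u
4. Dia (r implies (not s and not p)), u
5. not Box Dia (r implies (not s and not p)), u
6. p, v
7. r implies (not s and not p), w
8. not s and not p, w
9. not s, w
10. not p, w
11. not Dia (r implies (not s and not p)), x
Accessibility: uRv, uRw, uRx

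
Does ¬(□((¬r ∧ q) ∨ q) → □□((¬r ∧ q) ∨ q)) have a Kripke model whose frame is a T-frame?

Yes, satisfiable

1. ¬(□((¬r ∧ q) ∨ q) → □□((¬r ∧ q) ∨ q)), u
2. □((¬r ∧ q) ∨ q), u   [¬→-rule on 1]
3. ¬□□((¬r ∧ q) ∨ q), u   [¬→-rule on 1]
4. (¬r ∧ q) ∨ q, u   [□-rule on 2 via uRu]
5. q, u   [∨-rule on 4 (branches; this branch)]
6. ¬□((¬r ∧ q) ∨ q), v   [¬□-rule on 3: fresh world v, uRv]
7. (¬r ∧ q) ∨ q, v   [□-rule on 2 via uRv]
8. q, v   [∨-rule on 7 (branches; this branch)]
9. ¬((¬r ∧ q) ∨ q), w   [¬□-rule on 6: fresh world w, vRw]
10. ¬(¬r ∧ q), w   [¬∨-rule on 9]
11. ¬q, w   [¬∨-rule on 9]
Accessibility: uRu, uRv, vRv, vRw, wRw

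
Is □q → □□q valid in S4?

Tableau for the negation ¬(□q → □□q):
1. ¬(□q → □□q), w0
2. □q, w0
3. ¬□□q, w0
4. q, w0
5. ¬□q, w1
6. q, w1
7. ¬q, w2
8. q, w2
Accessibility: w0Rw0, w0Rw1, w0Rw2, w1Rw1, w1Rw2, w2Rw2
Branch closes: q and ¬q both at w2.
All branches of the negation close; one closing branch shown above.

Yes, valid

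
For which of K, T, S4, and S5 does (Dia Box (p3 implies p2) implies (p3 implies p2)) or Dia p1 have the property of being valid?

S5

S5-tableau for the negation not ((Dia Box (p3 implies p2) implies (p3 implies p2)) or Dia p1):
1. not ((Dia Box (p3 implies p2) implies (p3 implies p2)) or Dia p1), w0
2. not (Dia Box (p3 implies p2) implies (p3 implies p2)), w0   [neg-or-rule on 1]
3. not Dia p1, w0   [neg-or-rule on 1]
4. Dia Box (p3 implies p2), w0   [neg-implies-rule on 2]
5. not (p3 implies p2), w0   [neg-implies-rule on 2]
6. p3, w0   [neg-implies-rule on 5]
7. not p2, w0   [neg-implies-rule on 5]
8. not p1, w0   [neg-Dia-rule on 3 via w0Rw0]
9. Box (p3 implies p2), w1   [Dia-rule on 4: fresh world w1, w0Rw1]
10. not p1, w1   [neg-Dia-rule on 3 via w0Rw1]
11. p3 implies p2, w0   [Box-rule on 9 via w1Rw0]
12. p3 implies p2, w1   [Box-rule on 9 via w1Rw1]
13. p2, w0   [implies-rule on 11 (branches; this branch)]
Accessibility: w0Rw0, w0Rw1, w1Rw0, w1Rw1
Branch closes: p2 and not p2 both at w0.
Every branch closes (one shown): valid in S5.
S4-tableau for the negation not ((Dia Box (p3 implies p2) implies (p3 implies p2)) or Dia p1):
1. not ((Dia Box (p3 implies p2) implies (p3 implies p2)) or Dia p1), w0
2. not (Dia Box (p3 implies p2) implies (p3 implies p2)), w0   [neg-or-rule on 1]
3. not Dia p1, w0   [neg-or-rule on 1]
4. Dia Box (p3 implies p2), w0   [neg-implies-rule on 2]
5. not (p3 implies p2), w0   [neg-implies-rule on 2]
6. p3, w0   [neg-implies-rule on 5]
7. not p2, w0   [neg-implies-rule on 5]
8. not p1, w0   [neg-Dia-rule on 3 via w0Rw0]
9. Box (p3 implies p2), w1   [Dia-rule on 4: fresh world w1, w0Rw1]
10. not p1, w1   [neg-Dia-rule on 3 via w0Rw1]
11. p3 implies p2, w1   [Box-rule on 9 via w1Rw1]
12. p2, w1   [implies-rule on 11 (branches; this branch)]
Accessibility: w0Rw0, w0Rw1, w1Rw1
Complete open branch: countermodel on an S4-frame, so not valid in S4, nor in K, T (the same frame is also a K-frame and a T-frame).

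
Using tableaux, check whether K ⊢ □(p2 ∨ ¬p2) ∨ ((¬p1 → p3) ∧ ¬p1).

Tableau for the negation ¬(□(p2 ∨ ¬p2) ∨ ((¬p1 → p3) ∧ ¬p1)):
1. ¬(□(p2 ∨ ¬p2) ∨ ((¬p1 → p3) ∧ ¬p1)), w0
2. ¬□(p2 ∨ ¬p2), w0
3. ¬((¬p1 → p3) ∧ ¬p1), w0
4. ¬(¬p1 → p3), w0
5. ¬p1, w0
6. ¬p3, w0
7. ¬(p2 ∨ ¬p2), w1
8. ¬p2, w1
9. p2, w1
Accessibility: w0Rw1
Branch closes: p2 and ¬p2 both at w1.
All branches of the negation close; one closing branch shown above.

Valid in K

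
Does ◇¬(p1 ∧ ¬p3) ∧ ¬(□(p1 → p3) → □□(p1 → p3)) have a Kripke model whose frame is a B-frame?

1. ◇¬(p1 ∧ ¬p3) ∧ ¬(□(p1 → p3) → □□(p1 → p3)), 0
2. ◇¬(p1 ∧ ¬p3), 0
3. ¬(□(p1 → p3) → □□(p1 → p3)), 0
4. □(p1 → p3), 0
5. ¬□□(p1 → p3), 0
6. p1 → p3, 0
7. p3, 0
8. ¬(p1 ∧ ¬p3), 1
9. p1 → p3, 1
10. p3, 1
11. ¬□(p1 → p3), 2
12. p1 → p3, 2
13. p3, 2
14. ¬(p1 → p3), 3
15. p1, 3
16. ¬p3, 3
Accessibility: 0R0, 0R1, 0R2, 1R0, 1R1, 2R0, 2R2, 2R3, 3R2, 3R3

Satisfiable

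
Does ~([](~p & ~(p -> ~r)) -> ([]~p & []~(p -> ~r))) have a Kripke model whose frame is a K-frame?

1. ~([](~p & ~(p -> ~r)) -> ([]~p & []~(p -> ~r))), 0
2. [](~p & ~(p -> ~r)), 0
3. ~([]~p & []~(p -> ~r)), 0
4. ~[]~(p -> ~r), 0
5. p -> ~r, 1
6. ~p & ~(p -> ~r), 1
7. ~p, 1
8. ~(p -> ~r), 1
9. p, 1
10. r, 1
Accessibility: 0R1
Branch closes: p and ~p both at 1.
(One branch shown.) All branches close.

No, unsatisfiable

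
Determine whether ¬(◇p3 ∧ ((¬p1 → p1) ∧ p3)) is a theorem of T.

Tableau for the negation ◇p3 ∧ ((¬p1 → p1) ∧ p3):
1. ◇p3 ∧ ((¬p1 → p1) ∧ p3), 0
2. ◇p3, 0
3. (¬p1 → p1) ∧ p3, 0
4. ¬p1 → p1, 0
5. p3, 0
6. p1, 0
7. p3, 1
Accessibility: 0R0, 0R1, 1R1
The negation has an open branch (countermodel exists).

Invalid (countermodel exists)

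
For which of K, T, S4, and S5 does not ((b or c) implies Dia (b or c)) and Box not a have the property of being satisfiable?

K-tableau for the formula:
1. not ((b or c) implies Dia (b or c)) and Box not a, 0
2. not ((b or c) implies Dia (b or c)), 0   [and-rule on 1]
3. Box not a, 0   [and-rule on 1]
4. b or c, 0   [neg-implies-rule on 2]
5. not Dia (b or c), 0   [neg-implies-rule on 2]
6. c, 0   [or-rule on 4 (branches; this branch)]
Complete open branch: satisfiable in K.
T-tableau for the formula:
1. not ((b or c) implies Dia (b or c)) and Box not a, 0
2. not ((b or c) implies Dia (b or c)), 0   [and-rule on 1]
3. Box not a, 0   [and-rule on 1]
4. b or c, 0   [neg-implies-rule on 2]
5. not Dia (b or c), 0   [neg-implies-rule on 2]
6. not a, 0   [Box-rule on 3 via 0R0]
7. not (b or c), 0   [neg-Dia-rule on 5 via 0R0]
8. not b, 0   [neg-or-rule on 7]
9. not c, 0   [neg-or-rule on 7]
10. c, 0   [or-rule on 4 (branches; this branch)]
Accessibility: 0R0
Branch closes: c and not c both at 0.
Every branch closes (one shown): unsatisfiable in T, hence also in S4, S5 (every S4/S5-frame is a T-frame).

K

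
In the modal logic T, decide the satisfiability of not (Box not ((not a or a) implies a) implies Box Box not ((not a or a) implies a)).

1. not (Box not ((not a or a) implies a) implies Box Box not ((not a or a) implies a)), u
2. Box not ((not a or a) implies a), u   [neg-implies-rule on 1]
3. not Box Box not ((not a or a) implies a), u   [neg-implies-rule on 1]
4. not ((not a or a) implies a), u   [Box-rule on 2 via uRu]
5. not a or a, u   [neg-implies-rule on 4]
6. not a, u   [neg-implies-rule on 4]
7. not Box not ((not a or a) implies a), v   [neg-Box-rule on 3: fresh world v, uRv]
8. not ((not a or a) implies a), v   [Box-rule on 2 via uRv]
9. not a or a, v   [neg-implies-rule on 8]
10. not a, v   [neg-implies-rule on 8]
11. (not a or a) implies a, w   [neg-Box-rule on 7: fresh world w, vRw]
12. a, w   [implies-rule on 11 (branches; this branch)]
Accessibility: uRu, uRv, vRv, vRw, wRw

Satisfiable (open branch found)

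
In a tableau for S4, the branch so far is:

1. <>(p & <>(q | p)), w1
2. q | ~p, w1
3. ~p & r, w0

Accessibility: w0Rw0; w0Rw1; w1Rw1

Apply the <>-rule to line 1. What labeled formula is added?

a fresh world w2 with w1Rw2, and p & <>(q | p) at w2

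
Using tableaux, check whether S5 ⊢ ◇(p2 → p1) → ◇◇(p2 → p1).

Yes, valid

Tableau for the negation ¬(◇(p2 → p1) → ◇◇(p2 → p1)):
1. ¬(◇(p2 → p1) → ◇◇(p2 → p1)), w0
2. ◇(p2 → p1), w0
3. ¬◇◇(p2 → p1), w0
4. ¬◇(p2 → p1), w0
5. ¬(p2 → p1), w0
6. p2, w0
7. ¬p1, w0
8. p2 → p1, w1
9. ¬◇(p2 → p1), w1
10. ¬(p2 → p1), w1
11. p2, w1
12. ¬p1, w1
13. p1, w1
Accessibility: w0Rw0, w0Rw1, w1Rw0, w1Rw1
Branch closes: p1 and ¬p1 both at w1.
All branches of the negation close; one closing branch shown above.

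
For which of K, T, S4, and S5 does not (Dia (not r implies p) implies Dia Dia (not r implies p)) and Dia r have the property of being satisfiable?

T-tableau for the formula:
1. not (Dia (not r implies p) implies Dia Dia (not r implies p)) and Dia r, 0
2. not (Dia (not r implies p) implies Dia Dia (not r implies p)), 0
3. Dia r, 0
4. Dia (not r implies p), 0
5. not Dia Dia (not r implies p), 0
6. not Dia (not r implies p), 0
7. not (not r implies p), 0
8. not r, 0
9. not p, 0
10. r, 1
11. not Dia (not r implies p), 1
12. not (not r implies p), 1
13. not r, 1
14. not p, 1
Accessibility: 0R0, 0R1, 1R1
Branch closes: r and not r both at 1.
Every branch closes (one shown): unsatisfiable in T, hence also in S4, S5 (every S4/S5-frame is a T-frame).
K-tableau for the formula:
1. not (Dia (not r implies p) implies Dia Dia (not r implies p)) and Dia r, 0
2. not (Dia (not r implies p) implies Dia Dia (not r implies p)), 0
3. Dia r, 0
4. Dia (not r implies p), 0
5. not Dia Dia (not r implies p), 0
6. r, 1
7. not Dia (not r implies p), 1
8. not r implies p, 2
9. not Dia (not r implies p), 2
10. p, 2
Accessibility: 0R1, 0R2
Complete open branch: satisfiable in K.

K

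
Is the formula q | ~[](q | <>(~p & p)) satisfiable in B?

Yes, satisfiable

1. q | ~[](q | <>(~p & p)), 0
2. ~[](q | <>(~p & p)), 0
3. ~(q | <>(~p & p)), 1
4. ~q, 1
5. ~<>(~p & p), 1
6. ~(~p & p), 0
7. ~(~p & p), 1
8. ~p, 0
9. ~p, 1
Accessibility: 0R0, 0R1, 1R0, 1R1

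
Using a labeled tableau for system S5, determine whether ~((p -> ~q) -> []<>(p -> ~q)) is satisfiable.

1. ~((p -> ~q) -> []<>(p -> ~q)), w0
2. p -> ~q, w0   [~->-rule on 1]
3. ~[]<>(p -> ~q), w0   [~->-rule on 1]
4. ~q, w0   [->-rule on 2 (branches; this branch)]
5. ~<>(p -> ~q), w1   [~[]-rule on 3: fresh world w1, w0Rw1]
6. ~(p -> ~q), w0   [~<>-rule on 5 via w1Rw0]
7. p, w0   [~->-rule on 6]
8. q, w0   [~->-rule on 6]
Accessibility: w0Rw0, w0Rw1, w1Rw0, w1Rw1
Branch closes: q and ~q both at w0.
(One branch shown.) All branches close.

Unsatisfiable (every branch closes)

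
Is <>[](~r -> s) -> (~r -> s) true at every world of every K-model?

Invalid (countermodel exists)

Tableau for the negation ~(<>[](~r -> s) -> (~r -> s)):
1. ~(<>[](~r -> s) -> (~r -> s)), u
2. <>[](~r -> s), u
3. ~(~r -> s), u
4. ~r, u
5. ~s, u
6. [](~r -> s), v
Accessibility: uRv
The negation has an open branch (countermodel exists).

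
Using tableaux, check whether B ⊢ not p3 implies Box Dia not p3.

Tableau for the negation not (not p3 implies Box Dia not p3):
1. not (not p3 implies Box Dia not p3), w0
2. not p3, w0   [neg-implies-rule on 1]
3. not Box Dia not p3, w0   [neg-implies-rule on 1]
4. not Dia not p3, w1   [neg-Box-rule on 3: fresh world w1, w0Rw1]
5. p3, w0   [neg-Dia-rule on 4 via w1Rw0]
Accessibility: w0Rw0, w0Rw1, w1Rw0, w1Rw1
Branch closes: p3 and not p3 both at w0.
Every branch of the negation's tableau closes; the branch above is one of them.

Valid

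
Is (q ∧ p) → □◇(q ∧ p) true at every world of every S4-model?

Tableau for the negation ¬((q ∧ p) → □◇(q ∧ p)):
1. ¬((q ∧ p) → □◇(q ∧ p)), u
2. q ∧ p, u   [¬→-rule on 1]
3. ¬□◇(q ∧ p), u   [¬→-rule on 1]
4. q, u   [∧-rule on 2]
5. p, u   [∧-rule on 2]
6. ¬◇(q ∧ p), v   [¬□-rule on 3: fresh world v, uRv]
7. ¬(q ∧ p), v   [¬◇-rule on 6 via vRv]
8. ¬p, v   [¬∧-rule on 7 (branches; this branch)]
Accessibility: uRu, uRv, vRv
The negation has an open branch (countermodel exists).

No, not valid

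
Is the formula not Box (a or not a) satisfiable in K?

1. not Box (a or not a), w0
2. not (a or not a), w1
3. not a, w1
4. a, w1
Accessibility: w0Rw1
Branch closes: a and not a both at w1.
(One branch shown.) All branches close.

No, unsatisfiable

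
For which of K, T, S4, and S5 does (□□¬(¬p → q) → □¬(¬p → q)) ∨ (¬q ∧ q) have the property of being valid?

T, S4, S5

K-tableau for the negation ¬((□□¬(¬p → q) → □¬(¬p → q)) ∨ (¬q ∧ q)):
1. ¬((□□¬(¬p → q) → □¬(¬p → q)) ∨ (¬q ∧ q)), u
2. ¬(□□¬(¬p → q) → □¬(¬p → q)), u
3. ¬(¬q ∧ q), u
4. □□¬(¬p → q), u
5. ¬□¬(¬p → q), u
6. ¬q, u
7. ¬p → q, v
8. □¬(¬p → q), v
9. q, v
Accessibility: uRv
Complete open branch: countermodel on a K-frame, so not valid in K.
T-tableau for the negation ¬((□□¬(¬p → q) → □¬(¬p → q)) ∨ (¬q ∧ q)):
1. ¬((□□¬(¬p → q) → □¬(¬p → q)) ∨ (¬q ∧ q)), u
2. ¬(□□¬(¬p → q) → □¬(¬p → q)), u
3. ¬(¬q ∧ q), u
4. □□¬(¬p → q), u
5. ¬□¬(¬p → q), u
6. □¬(¬p → q), u
7. ¬(¬p → q), u
8. ¬p, u
9. ¬q, u
10. ¬p → q, v
11. □¬(¬p → q), v
12. ¬(¬p → q), v
13. ¬p, v
14. ¬q, v
15. q, v
Accessibility: uRu, uRv, vRv
Branch closes: q and ¬q both at v.
Every branch closes (one shown): valid in T, hence also in S4, S5 (every theorem of T is a theorem of S4 and S5).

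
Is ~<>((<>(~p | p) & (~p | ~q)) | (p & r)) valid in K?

Tableau for the negation <>((<>(~p | p) & (~p | ~q)) | (p & r)):
1. <>((<>(~p | p) & (~p | ~q)) | (p & r)), w0
2. (<>(~p | p) & (~p | ~q)) | (p & r), w1
3. p & r, w1
4. p, w1
5. r, w1
Accessibility: w0Rw1
The negation has an open branch (countermodel exists).

Not valid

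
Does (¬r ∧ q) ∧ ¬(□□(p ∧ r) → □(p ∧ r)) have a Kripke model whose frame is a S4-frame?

No, unsatisfiable

1. (¬r ∧ q) ∧ ¬(□□(p ∧ r) → □(p ∧ r)), 0
2. ¬r ∧ q, 0
3. ¬(□□(p ∧ r) → □(p ∧ r)), 0
4. ¬r, 0
5. q, 0
6. □□(p ∧ r), 0
7. ¬□(p ∧ r), 0
8. □(p ∧ r), 0
9. p ∧ r, 0
10. p, 0
11. r, 0
Accessibility: 0R0
Branch closes: r and ¬r both at 0.
(One branch shown.) All branches close.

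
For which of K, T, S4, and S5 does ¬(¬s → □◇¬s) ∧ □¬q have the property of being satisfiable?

K, T, S4

S5-tableau for the formula:
1. ¬(¬s → □◇¬s) ∧ □¬q, w0
2. ¬(¬s → □◇¬s), w0
3. □¬q, w0
4. ¬s, w0
5. ¬□◇¬s, w0
6. ¬q, w0
7. ¬◇¬s, w1
8. ¬q, w1
9. s, w0
Accessibility: w0Rw0, w0Rw1, w1Rw0, w1Rw1
Branch closes: s and ¬s both at w0.
Every branch closes (one shown): unsatisfiable in S5.
S4-tableau for the formula:
1. ¬(¬s → □◇¬s) ∧ □¬q, w0
2. ¬(¬s → □◇¬s), w0
3. □¬q, w0
4. ¬s, w0
5. ¬□◇¬s, w0
6. ¬q, w0
7. ¬◇¬s, w1
8. ¬q, w1
9. s, w1
Accessibility: w0Rw0, w0Rw1, w1Rw1
Complete open branch: satisfiable in S4, hence also in K, T (this S4-model is also a K-model and a T-model).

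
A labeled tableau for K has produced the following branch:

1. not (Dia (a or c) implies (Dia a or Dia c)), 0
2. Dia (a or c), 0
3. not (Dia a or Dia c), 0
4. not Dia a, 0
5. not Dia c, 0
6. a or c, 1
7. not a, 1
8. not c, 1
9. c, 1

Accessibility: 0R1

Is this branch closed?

Both c and not c appear at 1.

Yes, closed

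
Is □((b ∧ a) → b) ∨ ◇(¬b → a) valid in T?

Yes, valid

Tableau for the negation ¬(□((b ∧ a) → b) ∨ ◇(¬b → a)):
1. ¬(□((b ∧ a) → b) ∨ ◇(¬b → a)), u
2. ¬□((b ∧ a) → b), u
3. ¬◇(¬b → a), u
4. ¬(¬b → a), u
5. ¬b, u
6. ¬a, u
7. ¬((b ∧ a) → b), v
8. b ∧ a, v
9. ¬b, v
10. b, v
11. a, v
Accessibility: uRu, uRv, vRv
Branch closes: b and ¬b both at v.
All branches of the negation close; one closing branch shown above.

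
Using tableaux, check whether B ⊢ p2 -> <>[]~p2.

Not valid

Tableau for the negation ~(p2 -> <>[]~p2):
1. ~(p2 -> <>[]~p2), 0
2. p2, 0   [~->-rule on 1]
3. ~<>[]~p2, 0   [~->-rule on 1]
4. ~[]~p2, 0   [~<>-rule on 3 via 0R0]
5. p2, 1   [~[]-rule on 4: fresh world 1, 0R1]
6. ~[]~p2, 1   [~<>-rule on 3 via 0R1]
7. p2, 2   [~[]-rule on 6: fresh world 2, 1R2]
Accessibility: 0R0, 0R1, 1R0, 1R1, 1R2, 2R1, 2R2
The negation has an open branch (countermodel exists).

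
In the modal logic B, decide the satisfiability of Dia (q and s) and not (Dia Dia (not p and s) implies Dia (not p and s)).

Yes, satisfiable

1. Dia (q and s) and not (Dia Dia (not p and s) implies Dia (not p and s)), u
2. Dia (q and s), u
3. not (Dia Dia (not p and s) implies Dia (not p and s)), u
4. Dia Dia (not p and s), u
5. not Dia (not p and s), u
6. not (not p and s), u
7. not s, u
8. q and s, v
9. q, v
10. s, v
11. not (not p and s), v
12. p, v
13. Dia (not p and s), w
14. not (not p and s), w
15. not s, w
16. not p and s, x
17. not p, x
18. s, x
Accessibility: uRu, uRv, uRw, vRu, vRv, wRu, wRw, wRx, xRw, xRx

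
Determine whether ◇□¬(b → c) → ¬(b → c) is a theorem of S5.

Tableau for the negation ¬(◇□¬(b → c) → ¬(b → c)):
1. ¬(◇□¬(b → c) → ¬(b → c)), w0
2. ◇□¬(b → c), w0
3. b → c, w0
4. c, w0
5. □¬(b → c), w1
6. ¬(b → c), w0
7. b, w0
8. ¬c, w0
Accessibility: w0Rw0, w0Rw1, w1Rw0, w1Rw1
Branch closes: c and ¬c both at w0.
Every branch of the negation's tableau closes; the branch above is one of them.

Valid in S5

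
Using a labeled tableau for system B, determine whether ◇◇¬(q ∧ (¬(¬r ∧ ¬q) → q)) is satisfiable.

1. ◇◇¬(q ∧ (¬(¬r ∧ ¬q) → q)), w0
2. ◇¬(q ∧ (¬(¬r ∧ ¬q) → q)), w1
3. ¬(q ∧ (¬(¬r ∧ ¬q) → q)), w2
4. ¬(¬(¬r ∧ ¬q) → q), w2
5. ¬(¬r ∧ ¬q), w2
6. ¬q, w2
7. r, w2
Accessibility: w0Rw0, w0Rw1, w1Rw0, w1Rw1, w1Rw2, w2Rw1, w2Rw2

Satisfiable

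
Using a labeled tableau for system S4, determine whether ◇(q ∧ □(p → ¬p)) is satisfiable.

Satisfiable

1. ◇(q ∧ □(p → ¬p)), w0
2. q ∧ □(p → ¬p), w1
3. q, w1
4. □(p → ¬p), w1
5. p → ¬p, w1
6. ¬p, w1
Accessibility: w0Rw0, w0Rw1, w1Rw1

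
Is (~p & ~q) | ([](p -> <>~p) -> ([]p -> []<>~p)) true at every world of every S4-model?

Yes, valid

Tableau for the negation ~((~p & ~q) | ([](p -> <>~p) -> ([]p -> []<>~p))):
1. ~((~p & ~q) | ([](p -> <>~p) -> ([]p -> []<>~p))), 0
2. ~(~p & ~q), 0
3. ~([](p -> <>~p) -> ([]p -> []<>~p)), 0
4. [](p -> <>~p), 0
5. ~([]p -> []<>~p), 0
6. []p, 0
7. ~[]<>~p, 0
8. p -> <>~p, 0
9. p, 0
10. q, 0
11. <>~p, 0
12. ~<>~p, 1
13. p -> <>~p, 1
14. p, 1
15. <>~p, 1
16. ~p, 2
17. p -> <>~p, 2
18. p, 2
Accessibility: 0R0, 0R1, 0R2, 1R1, 2R2
Branch closes: p and ~p both at 2.
All branches of the negation close; one closing branch shown above.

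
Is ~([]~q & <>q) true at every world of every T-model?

Tableau for the negation []~q & <>q:
1. []~q & <>q, u
2. []~q, u   [&-rule on 1]
3. <>q, u   [&-rule on 1]
4. ~q, u   [[]-rule on 2 via uRu]
5. q, v   [<>-rule on 3: fresh world v, uRv]
6. ~q, v   [[]-rule on 2 via uRv]
Accessibility: uRu, uRv, vRv
Branch closes: q and ~q both at v.
Every branch of the negation's tableau closes; the branch above is one of them.

Valid in T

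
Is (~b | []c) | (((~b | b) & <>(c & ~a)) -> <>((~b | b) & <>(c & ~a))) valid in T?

Valid in T

Tableau for the negation ~((~b | []c) | (((~b | b) & <>(c & ~a)) -> <>((~b | b) & <>(c & ~a)))):
1. ~((~b | []c) | (((~b | b) & <>(c & ~a)) -> <>((~b | b) & <>(c & ~a)))), w0
2. ~(~b | []c), w0
3. ~(((~b | b) & <>(c & ~a)) -> <>((~b | b) & <>(c & ~a))), w0
4. b, w0
5. ~[]c, w0
6. (~b | b) & <>(c & ~a), w0
7. ~<>((~b | b) & <>(c & ~a)), w0
8. ~b | b, w0
9. <>(c & ~a), w0
10. ~((~b | b) & <>(c & ~a)), w0
11. ~<>(c & ~a), w0
12. ~(c & ~a), w0
13. a, w0
14. ~c, w1
15. ~((~b | b) & <>(c & ~a)), w1
16. ~(c & ~a), w1
17. ~<>(c & ~a), w1
18. a, w1
19. c & ~a, w2
20. c, w2
21. ~a, w2
22. ~((~b | b) & <>(c & ~a)), w2
23. ~(c & ~a), w2
24. ~<>(c & ~a), w2
25. a, w2
Accessibility: w0Rw0, w0Rw1, w0Rw2, w1Rw1, w2Rw2
Branch closes: a and ~a both at w2.
All branches of the negation close; one closing branch shown above.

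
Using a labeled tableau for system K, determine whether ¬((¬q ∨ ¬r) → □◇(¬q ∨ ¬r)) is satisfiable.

Satisfiable

1. ¬((¬q ∨ ¬r) → □◇(¬q ∨ ¬r)), 0
2. ¬q ∨ ¬r, 0   [¬→-rule on 1]
3. ¬□◇(¬q ∨ ¬r), 0   [¬→-rule on 1]
4. ¬r, 0   [∨-rule on 2 (branches; this branch)]
5. ¬◇(¬q ∨ ¬r), 1   [¬□-rule on 3: fresh world 1, 0R1]
Accessibility: 0R1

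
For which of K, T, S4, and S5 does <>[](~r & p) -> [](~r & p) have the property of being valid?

S5

S4-tableau for the negation ~(<>[](~r & p) -> [](~r & p)):
1. ~(<>[](~r & p) -> [](~r & p)), w0
2. <>[](~r & p), w0
3. ~[](~r & p), w0
4. [](~r & p), w1
5. ~r & p, w1
6. ~r, w1
7. p, w1
8. ~(~r & p), w2
9. ~p, w2
Accessibility: w0Rw0, w0Rw1, w0Rw2, w1Rw1, w2Rw2
Complete open branch: countermodel on an S4-frame, so not valid in S4, nor in K, T (the same frame is also a K-frame and a T-frame).
S5-tableau for the negation ~(<>[](~r & p) -> [](~r & p)):
1. ~(<>[](~r & p) -> [](~r & p)), w0
2. <>[](~r & p), w0
3. ~[](~r & p), w0
4. [](~r & p), w1
5. ~r & p, w0
6. ~r, w0
7. p, w0
8. ~r & p, w1
9. ~r, w1
10. p, w1
11. ~(~r & p), w2
12. ~r & p, w2
13. ~r, w2
14. p, w2
15. ~p, w2
Accessibility: w0Rw0, w0Rw1, w0Rw2, w1Rw0, w1Rw1, w1Rw2, w2Rw0, w2Rw1, w2Rw2
Branch closes: p and ~p both at w2.
Every branch closes (one shown): valid in S5.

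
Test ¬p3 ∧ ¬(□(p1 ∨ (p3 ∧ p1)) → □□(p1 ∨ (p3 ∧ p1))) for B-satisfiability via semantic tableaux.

Yes, satisfiable

1. ¬p3 ∧ ¬(□(p1 ∨ (p3 ∧ p1)) → □□(p1 ∨ (p3 ∧ p1))), u
2. ¬p3, u
3. ¬(□(p1 ∨ (p3 ∧ p1)) → □□(p1 ∨ (p3 ∧ p1))), u
4. □(p1 ∨ (p3 ∧ p1)), u
5. ¬□□(p1 ∨ (p3 ∧ p1)), u
6. p1 ∨ (p3 ∧ p1), u
7. p1, u
8. ¬□(p1 ∨ (p3 ∧ p1)), v
9. p1 ∨ (p3 ∧ p1), v
10. p3 ∧ p1, v
11. p3, v
12. p1, v
13. ¬(p1 ∨ (p3 ∧ p1)), w
14. ¬p1, w
15. ¬(p3 ∧ p1), w
Accessibility: uRu, uRv, vRu, vRv, vRw, wRv, wRw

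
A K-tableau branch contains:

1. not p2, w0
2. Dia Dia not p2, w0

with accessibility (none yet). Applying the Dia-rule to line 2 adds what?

a fresh world w1 with w0Rw1, and Dia not p2 at w1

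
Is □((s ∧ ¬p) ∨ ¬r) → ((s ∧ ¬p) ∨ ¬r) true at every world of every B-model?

Tableau for the negation ¬(□((s ∧ ¬p) ∨ ¬r) → ((s ∧ ¬p) ∨ ¬r)):
1. ¬(□((s ∧ ¬p) ∨ ¬r) → ((s ∧ ¬p) ∨ ¬r)), w0
2. □((s ∧ ¬p) ∨ ¬r), w0
3. ¬((s ∧ ¬p) ∨ ¬r), w0
4. ¬(s ∧ ¬p), w0
5. r, w0
6. (s ∧ ¬p) ∨ ¬r, w0
7. p, w0
8. s ∧ ¬p, w0
9. s, w0
10. ¬p, w0
Accessibility: w0Rw0
Branch closes: p and ¬p both at w0.
Every branch of the negation's tableau closes; the branch above is one of them.

Valid in B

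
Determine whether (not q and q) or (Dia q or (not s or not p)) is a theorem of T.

Tableau for the negation not ((not q and q) or (Dia q or (not s or not p))):
1. not ((not q and q) or (Dia q or (not s or not p))), u
2. not (not q and q), u   [neg-or-rule on 1]
3. not (Dia q or (not s or not p)), u   [neg-or-rule on 1]
4. not Dia q, u   [neg-or-rule on 3]
5. not (not s or not p), u   [neg-or-rule on 3]
6. s, u   [neg-or-rule on 5]
7. p, u   [neg-or-rule on 5]
8. not q, u   [neg-Dia-rule on 4 via uRu]
Accessibility: uRu
The negation has an open branch (countermodel exists).

No, not valid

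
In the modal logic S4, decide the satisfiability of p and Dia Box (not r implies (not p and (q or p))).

Yes, satisfiable

1. p and Dia Box (not r implies (not p and (q or p))), u
2. p, u   [and-rule on 1]
3. Dia Box (not r implies (not p and (q or p))), u   [and-rule on 1]
4. Box (not r implies (not p and (q or p))), v   [Dia-rule on 3: fresh world v, uRv]
5. not r implies (not p and (q or p)), v   [Box-rule on 4 via vRv]
6. not p and (q or p), v   [implies-rule on 5 (branches; this branch)]
7. not p, v   [and-rule on 6]
8. q or p, v   [and-rule on 6]
9. q, v   [or-rule on 8 (branches; this branch)]
Accessibility: uRu, uRv, vRv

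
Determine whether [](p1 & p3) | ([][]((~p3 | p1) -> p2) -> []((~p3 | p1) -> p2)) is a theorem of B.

Valid

Tableau for the negation ~([](p1 & p3) | ([][]((~p3 | p1) -> p2) -> []((~p3 | p1) -> p2))):
1. ~([](p1 & p3) | ([][]((~p3 | p1) -> p2) -> []((~p3 | p1) -> p2))), w0
2. ~[](p1 & p3), w0
3. ~([][]((~p3 | p1) -> p2) -> []((~p3 | p1) -> p2)), w0
4. [][]((~p3 | p1) -> p2), w0
5. ~[]((~p3 | p1) -> p2), w0
6. []((~p3 | p1) -> p2), w0
7. (~p3 | p1) -> p2, w0
8. ~(~p3 | p1), w0
9. p3, w0
10. ~p1, w0
11. ~(p1 & p3), w1
12. []((~p3 | p1) -> p2), w1
13. (~p3 | p1) -> p2, w1
14. ~p1, w1
15. ~(~p3 | p1), w1
16. p3, w1
17. ~((~p3 | p1) -> p2), w2
18. ~p3 | p1, w2
19. ~p2, w2
20. []((~p3 | p1) -> p2), w2
21. (~p3 | p1) -> p2, w2
22. p1, w2
23. ~(~p3 | p1), w2
24. p3, w2
25. ~p1, w2
Accessibility: w0Rw0, w0Rw1, w0Rw2, w1Rw0, w1Rw1, w2Rw0, w2Rw2
Branch closes: p1 and ~p1 both at w2.
All branches of the negation close; one closing branch shown above.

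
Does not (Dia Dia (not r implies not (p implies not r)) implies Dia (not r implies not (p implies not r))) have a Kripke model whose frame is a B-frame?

Yes, satisfiable

1. not (Dia Dia (not r implies not (p implies not r)) implies Dia (not r implies not (p implies not r))), w0
2. Dia Dia (not r implies not (p implies not r)), w0   [neg-implies-rule on 1]
3. not Dia (not r implies not (p implies not r)), w0   [neg-implies-rule on 1]
4. not (not r implies not (p implies not r)), w0   [neg-Dia-rule on 3 via w0Rw0]
5. not r, w0   [neg-implies-rule on 4]
6. p implies not r, w0   [neg-implies-rule on 4]
7. Dia (not r implies not (p implies not r)), w1   [Dia-rule on 2: fresh world w1, w0Rw1]
8. not (not r implies not (p implies not r)), w1   [neg-Dia-rule on 3 via w0Rw1]
9. not r, w1   [neg-implies-rule on 8]
10. p implies not r, w1   [neg-implies-rule on 8]
11. not r implies not (p implies not r), w2   [Dia-rule on 7: fresh world w2, w1Rw2]
12. not (p implies not r), w2   [implies-rule on 11 (branches; this branch)]
13. p, w2   [neg-implies-rule on 12]
14. r, w2   [neg-implies-rule on 12]
Accessibility: w0Rw0, w0Rw1, w1Rw0, w1Rw1, w1Rw2, w2Rw1, w2Rw2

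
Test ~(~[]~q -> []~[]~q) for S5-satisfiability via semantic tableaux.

No, unsatisfiable

1. ~(~[]~q -> []~[]~q), w0
2. ~[]~q, w0
3. ~[]~[]~q, w0
4. q, w1
5. []~q, w2
6. ~q, w0
7. ~q, w1
Accessibility: w0Rw0, w0Rw1, w0Rw2, w1Rw0, w1Rw1, w1Rw2, w2Rw0, w2Rw1, w2Rw2
Branch closes: q and ~q both at w1.
Every branch closes; the branch above is one of them.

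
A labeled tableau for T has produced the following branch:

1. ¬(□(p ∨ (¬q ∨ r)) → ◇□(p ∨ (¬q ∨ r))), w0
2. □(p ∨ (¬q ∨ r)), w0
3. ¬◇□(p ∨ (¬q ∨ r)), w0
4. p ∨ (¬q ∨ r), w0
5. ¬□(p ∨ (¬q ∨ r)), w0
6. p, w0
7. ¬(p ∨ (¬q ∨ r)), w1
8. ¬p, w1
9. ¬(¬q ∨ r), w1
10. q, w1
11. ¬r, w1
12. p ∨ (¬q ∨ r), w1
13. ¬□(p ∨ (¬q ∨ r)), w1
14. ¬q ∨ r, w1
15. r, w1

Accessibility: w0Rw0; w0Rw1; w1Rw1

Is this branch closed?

Both r and ¬r appear at w1.

Closed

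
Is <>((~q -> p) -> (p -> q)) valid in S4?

Tableau for the negation ~<>((~q -> p) -> (p -> q)):
1. ~<>((~q -> p) -> (p -> q)), w0
2. ~((~q -> p) -> (p -> q)), w0   [~<>-rule on 1 via w0Rw0]
3. ~q -> p, w0   [~->-rule on 2]
4. ~(p -> q), w0   [~->-rule on 2]
5. p, w0   [~->-rule on 4]
6. ~q, w0   [~->-rule on 4]
Accessibility: w0Rw0
The negation has an open branch (countermodel exists).

Not valid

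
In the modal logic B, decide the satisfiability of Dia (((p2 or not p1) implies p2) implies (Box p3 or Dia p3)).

Satisfiable (open branch found)

1. Dia (((p2 or not p1) implies p2) implies (Box p3 or Dia p3)), w0
2. ((p2 or not p1) implies p2) implies (Box p3 or Dia p3), w1   [Dia-rule on 1: fresh world w1, w0Rw1]
3. Box p3 or Dia p3, w1   [implies-rule on 2 (branches; this branch)]
4. Dia p3, w1   [or-rule on 3 (branches; this branch)]
5. p3, w2   [Dia-rule on 4: fresh world w2, w1Rw2]
Accessibility: w0Rw0, w0Rw1, w1Rw0, w1Rw1, w1Rw2, w2Rw1, w2Rw2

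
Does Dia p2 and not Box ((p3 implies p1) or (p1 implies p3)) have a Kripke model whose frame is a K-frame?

No, unsatisfiable

1. Dia p2 and not Box ((p3 implies p1) or (p1 implies p3)), u
2. Dia p2, u
3. not Box ((p3 implies p1) or (p1 implies p3)), u
4. p2, v
5. not ((p3 implies p1) or (p1 implies p3)), w
6. not (p3 implies p1), w
7. not (p1 implies p3), w
8. p3, w
9. not p1, w
10. p1, w
11. not p3, w
Accessibility: uRv, uRw
Branch closes: p1 and not p1 both at w.
Every branch closes; the branch above is one of them.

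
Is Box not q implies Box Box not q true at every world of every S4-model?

Tableau for the negation not (Box not q implies Box Box not q):
1. not (Box not q implies Box Box not q), u
2. Box not q, u   [neg-implies-rule on 1]
3. not Box Box not q, u   [neg-implies-rule on 1]
4. not q, u   [Box-rule on 2 via uRu]
5. not Box not q, v   [neg-Box-rule on 3: fresh world v, uRv]
6. not q, v   [Box-rule on 2 via uRv]
7. q, w   [neg-Box-rule on 5: fresh world w, vRw]
8. not q, w   [Box-rule on 2 via uRw]
Accessibility: uRu, uRv, uRw, vRv, vRw, wRw
Branch closes: q and not q both at w.
Every branch of the negation's tableau closes; the branch above is one of them.

Valid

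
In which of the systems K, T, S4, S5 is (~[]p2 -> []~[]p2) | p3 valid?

S5-tableau for the negation ~((~[]p2 -> []~[]p2) | p3):
1. ~((~[]p2 -> []~[]p2) | p3), w0
2. ~(~[]p2 -> []~[]p2), w0
3. ~p3, w0
4. ~[]p2, w0
5. ~[]~[]p2, w0
6. ~p2, w1
7. []p2, w2
8. p2, w0
9. p2, w1
Accessibility: w0Rw0, w0Rw1, w0Rw2, w1Rw0, w1Rw1, w1Rw2, w2Rw0, w2Rw1, w2Rw2
Branch closes: p2 and ~p2 both at w1.
Every branch closes (one shown): valid in S5.
S4-tableau for the negation ~((~[]p2 -> []~[]p2) | p3):
1. ~((~[]p2 -> []~[]p2) | p3), w0
2. ~(~[]p2 -> []~[]p2), w0
3. ~p3, w0
4. ~[]p2, w0
5. ~[]~[]p2, w0
6. ~p2, w1
7. []p2, w2
8. p2, w2
Accessibility: w0Rw0, w0Rw1, w0Rw2, w1Rw1, w2Rw2
Complete open branch: countermodel on an S4-frame, so not valid in S4, nor in K, T (the same frame is also a K-frame and a T-frame).

S5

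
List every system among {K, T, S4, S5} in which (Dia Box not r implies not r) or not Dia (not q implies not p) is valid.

S5-tableau for the negation not ((Dia Box not r implies not r) or not Dia (not q implies not p)):
1. not ((Dia Box not r implies not r) or not Dia (not q implies not p)), u
2. not (Dia Box not r implies not r), u   [neg-or-rule on 1]
3. Dia (not q implies not p), u   [neg-or-rule on 1]
4. Dia Box not r, u   [neg-implies-rule on 2]
5. r, u   [neg-implies-rule on 2]
6. not q implies not p, v   [Dia-rule on 3: fresh world v, uRv]
7. not p, v   [implies-rule on 6 (branches; this branch)]
8. Box not r, w   [Dia-rule on 4: fresh world w, uRw]
9. not r, u   [Box-rule on 8 via wRu]
Accessibility: uRu, uRv, uRw, vRu, vRv, vRw, wRu, wRv, wRw
Branch closes: r and not r both at u.
Every branch closes (one shown): valid in S5.
S4-tableau for the negation not ((Dia Box not r implies not r) or not Dia (not q implies not p)):
1. not ((Dia Box not r implies not r) or not Dia (not q implies not p)), u
2. not (Dia Box not r implies not r), u   [neg-or-rule on 1]
3. Dia (not q implies not p), u   [neg-or-rule on 1]
4. Dia Box not r, u   [neg-implies-rule on 2]
5. r, u   [neg-implies-rule on 2]
6. not q implies not p, v   [Dia-rule on 3: fresh world v, uRv]
7. not p, v   [implies-rule on 6 (branches; this branch)]
8. Box not r, w   [Dia-rule on 4: fresh world w, uRw]
9. not r, w   [Box-rule on 8 via wRw]
Accessibility: uRu, uRv, uRw, vRv, wRw
Complete open branch: countermodel on an S4-frame, so not valid in S4, nor in K, T (the same frame is also a K-frame and a T-frame).

S5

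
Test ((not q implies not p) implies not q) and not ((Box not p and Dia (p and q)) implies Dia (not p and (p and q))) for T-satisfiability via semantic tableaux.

Unsatisfiable (every branch closes)

1. ((not q implies not p) implies not q) and not ((Box not p and Dia (p and q)) implies Dia (not p and (p and q))), w0
2. (not q implies not p) implies not q, w0
3. not ((Box not p and Dia (p and q)) implies Dia (not p and (p and q))), w0
4. Box not p and Dia (p and q), w0
5. not Dia (not p and (p and q)), w0
6. Box not p, w0
7. Dia (p and q), w0
8. not (not p and (p and q)), w0
9. not p, w0
10. not q, w0
11. not (p and q), w0
12. p and q, w1
13. p, w1
14. q, w1
15. not (not p and (p and q)), w1
16. not p, w1
Accessibility: w0Rw0, w0Rw1, w1Rw1
Branch closes: p and not p both at w1.
Every branch closes; the branch above is one of them.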